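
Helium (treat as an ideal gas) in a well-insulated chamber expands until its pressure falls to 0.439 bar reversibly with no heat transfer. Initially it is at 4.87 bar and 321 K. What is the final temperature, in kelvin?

T₂ ≈ 123 K

Adiabatic: T₂/T₁ = (P₂/P₁)^((γ−1)/γ).
For a monatomic ideal gas γ = 5/3, so (γ−1)/γ = 2/5.
T₂ = 321 × (0.439/4.87)^(2/5) = 122.6 K.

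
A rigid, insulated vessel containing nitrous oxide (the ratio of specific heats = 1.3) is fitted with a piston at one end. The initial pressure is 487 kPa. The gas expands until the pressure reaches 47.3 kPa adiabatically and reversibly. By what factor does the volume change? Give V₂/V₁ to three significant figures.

V₂/V₁ ≈ 6.01

From PV^γ = const, V₂/V₁ = (P₁/P₂)^(1/γ).
V₂/V₁ = (487/47.3)^(0.769) = 6.011.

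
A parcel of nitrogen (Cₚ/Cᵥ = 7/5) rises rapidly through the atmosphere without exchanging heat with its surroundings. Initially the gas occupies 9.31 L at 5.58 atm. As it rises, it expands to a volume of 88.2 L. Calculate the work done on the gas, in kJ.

W ≈ -7.81 kJ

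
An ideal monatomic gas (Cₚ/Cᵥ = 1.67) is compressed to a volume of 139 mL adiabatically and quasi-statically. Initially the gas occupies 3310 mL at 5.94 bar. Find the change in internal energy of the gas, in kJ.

ΔU ≈ 21.6 kJ

P₂ = P₁(V₁/V₂)^γ = 5.94×(3310/139)^(1.67) = 1183 bar.
For a reversible adiabat, W_by_gas = (P₁V₁ − P₂V₂)/(γ−1).
W_by = (594000×0.00331 − 1.183×10^8×0.000139) / (0.67) = -21610 J.
Q = 0 ⇒ ΔU = −W_by = 21610 J.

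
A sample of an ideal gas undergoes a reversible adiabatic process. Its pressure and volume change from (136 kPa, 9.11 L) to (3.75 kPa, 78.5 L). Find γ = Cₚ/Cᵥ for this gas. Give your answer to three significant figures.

γ ≈ 1.67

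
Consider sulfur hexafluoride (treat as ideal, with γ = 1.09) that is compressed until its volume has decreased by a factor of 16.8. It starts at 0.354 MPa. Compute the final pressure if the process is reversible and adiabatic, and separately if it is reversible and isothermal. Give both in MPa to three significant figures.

Isothermal: P₂ = P₁(V₁/V₂) = 0.354×16.8 = 5.947 MPa.
Adiabatic: P₂ = P₁(V₁/V₂)^γ = 0.354×16.8^(1.09) = 7.666 MPa.

adiabatic: 7.67 MPa; isothermal: 5.95 MPa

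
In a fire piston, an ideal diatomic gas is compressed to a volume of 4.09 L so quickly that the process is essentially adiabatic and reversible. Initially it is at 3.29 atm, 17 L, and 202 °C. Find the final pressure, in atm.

Since PV^γ is constant along a reversible adiabat, P₂ = P₁ (V₁/V₂)^γ.
γ = 7/5 for a diatomic ideal gas.
P₂ = 3.29 × (17/4.09)^(7/5) = 24.18 atm.

P₂ ≈ 24.2 atm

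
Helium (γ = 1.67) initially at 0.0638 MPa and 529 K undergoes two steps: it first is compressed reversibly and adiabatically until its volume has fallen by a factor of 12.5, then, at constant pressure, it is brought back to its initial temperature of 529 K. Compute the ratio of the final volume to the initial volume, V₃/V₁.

Adiabatic step: V₂/V₁ = 0.08; T₂ = T₁·12.5^(0.67) = 2873 K.
Isobaric step: V₃/V₂ = T₃/T₂ = 529/2873.
V₃/V₁ = (V₂/V₁)(V₃/V₂) = 0.08 × (529/2873) = 0.01473.

V₃/V₁ ≈ 0.0147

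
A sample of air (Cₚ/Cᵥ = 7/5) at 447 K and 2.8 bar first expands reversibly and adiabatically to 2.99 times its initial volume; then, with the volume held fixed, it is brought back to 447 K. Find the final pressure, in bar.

Adiabatic step (PV^γ = const): P₂ = 2.8×(1/2.99)^(7/5) = 0.6043 bar; T₂ = 447×(1/2.99)^(2/5) = 288.4 K.
Isochoric: P₃ = P₂(T₃/T₂) = 0.6043 × (447/288.4) = 0.9365 bar.

P₃ ≈ 0.936 bar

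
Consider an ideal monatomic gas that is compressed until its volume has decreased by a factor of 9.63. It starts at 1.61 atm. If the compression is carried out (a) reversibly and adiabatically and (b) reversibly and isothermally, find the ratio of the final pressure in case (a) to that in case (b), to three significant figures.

P_adiabatic / P_isothermal ≈ 4.53

For a monatomic ideal gas γ = 5/3.
Isothermal: P_b = P₁(V₁/V₂) = 1.61×9.63.
Adiabatic: P_a = P₁(V₁/V₂)^γ = 1.61×9.63^(5/3).
P_a/P_b = (V₁/V₂)^(γ−1) = 9.63^(2/3) = 4.526.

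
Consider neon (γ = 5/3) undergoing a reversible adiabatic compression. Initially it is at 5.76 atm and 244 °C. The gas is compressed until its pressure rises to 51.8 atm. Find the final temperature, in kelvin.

T₂ ≈ 1250 K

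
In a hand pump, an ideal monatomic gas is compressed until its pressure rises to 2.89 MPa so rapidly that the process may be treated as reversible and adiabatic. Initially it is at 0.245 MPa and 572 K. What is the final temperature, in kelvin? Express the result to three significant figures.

T₂ ≈ 1530 K

Along an adiabat T P^((1−γ)/γ) is constant, so T₂ = T₁ (P₂/P₁)^((γ−1)/γ).
For a monatomic ideal gas γ = 5/3, so (γ−1)/γ = 2/5.
T₂ = 572 × (2.89/0.245)^(2/5) = 1535 K.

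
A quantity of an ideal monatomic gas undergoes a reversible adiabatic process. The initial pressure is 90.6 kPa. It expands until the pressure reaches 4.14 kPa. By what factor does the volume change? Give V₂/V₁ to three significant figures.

V₂/V₁ ≈ 6.37

From PV^γ = const, V₂/V₁ = (P₁/P₂)^(1/γ).
For a monatomic ideal gas γ = 5/3.
V₂/V₁ = (90.6/4.14)^(3/5) = 6.369.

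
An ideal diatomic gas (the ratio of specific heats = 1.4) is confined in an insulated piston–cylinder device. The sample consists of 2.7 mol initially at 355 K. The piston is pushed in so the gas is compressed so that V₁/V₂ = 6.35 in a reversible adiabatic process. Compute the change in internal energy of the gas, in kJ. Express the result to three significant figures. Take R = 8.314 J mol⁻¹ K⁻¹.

ΔU ≈ 21.8 kJ

For a reversible adiabat TV^(γ−1) is constant, so T₂ = T₁ (V₁/V₂)^(γ−1).
T₂ = 355 × 6.35^(0.4) = 743.6 K.
Q = 0, so ΔU = W_on_gas = nCᵥΔT with Cᵥ = R/(γ−1) = 20.79 J/(mol·K).
ΔU = 2.7 × 20.79 × (743.6 − 355) = 21810 J.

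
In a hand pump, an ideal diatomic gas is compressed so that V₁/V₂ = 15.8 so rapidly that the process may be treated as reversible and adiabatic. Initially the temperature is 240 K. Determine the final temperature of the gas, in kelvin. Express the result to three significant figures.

T₂ ≈ 724 K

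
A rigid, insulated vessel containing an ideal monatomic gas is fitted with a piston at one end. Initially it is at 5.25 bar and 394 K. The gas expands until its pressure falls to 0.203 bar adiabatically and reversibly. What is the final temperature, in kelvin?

T₂ ≈ 107 K

Along an adiabat T P^((1−γ)/γ) is constant, so T₂ = T₁ (P₂/P₁)^((γ−1)/γ).
For a monatomic ideal gas γ = 5/3, so (γ−1)/γ = 2/5.
T₂ = 394 × (0.203/5.25)^(2/5) = 107.3 K.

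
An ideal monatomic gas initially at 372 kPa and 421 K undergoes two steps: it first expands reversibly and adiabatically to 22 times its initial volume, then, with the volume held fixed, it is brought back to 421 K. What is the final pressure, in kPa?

P₃ ≈ 16.9 kPa

For a monatomic ideal gas γ = 5/3.
Adiabatic step (PV^γ = const): P₂ = 372×(1/22)^(5/3) = 2.154 kPa; T₂ = 421×(1/22)^(2/3) = 53.62 K.
Isochoric: P₃ = P₂(T₃/T₂) = 2.154 × (421/53.62) = 16.91 kPa.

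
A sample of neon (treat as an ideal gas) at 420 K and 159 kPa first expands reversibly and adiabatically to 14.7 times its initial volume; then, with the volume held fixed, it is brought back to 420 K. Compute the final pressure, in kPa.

P₃ ≈ 10.8 kPa

For a monatomic ideal gas γ = 5/3.
Adiabatic step (PV^γ = const): P₂ = 159×(1/14.7)^(5/3) = 1.802 kPa; T₂ = 420×(1/14.7)^(2/3) = 69.99 K.
Isochoric: P₃ = P₂(T₃/T₂) = 1.802 × (420/69.99) = 10.82 kPa.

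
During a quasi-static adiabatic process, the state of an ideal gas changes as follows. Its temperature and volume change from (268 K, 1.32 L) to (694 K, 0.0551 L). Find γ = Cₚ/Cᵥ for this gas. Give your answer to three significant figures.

TV^(γ−1) = const ⇒ γ − 1 = ln(T₂/T₁) / ln(V₁/V₂).
γ = 1 + ln(694/268) / ln(1.32/0.0551) = 1.3.

γ ≈ 1.30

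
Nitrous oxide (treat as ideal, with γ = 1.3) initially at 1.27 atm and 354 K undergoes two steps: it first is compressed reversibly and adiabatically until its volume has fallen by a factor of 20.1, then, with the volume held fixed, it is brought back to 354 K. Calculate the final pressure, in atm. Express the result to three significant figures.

P₃ ≈ 25.5 atm

Adiabatic step (PV^γ = const): P₂ = 1.27×20.1^(1.3) = 62.8 atm; T₂ = 354×20.1^(0.3) = 870.9 K.
Isochoric: P₃ = P₂(T₃/T₂) = 62.8 × (354/870.9) = 25.53 atm.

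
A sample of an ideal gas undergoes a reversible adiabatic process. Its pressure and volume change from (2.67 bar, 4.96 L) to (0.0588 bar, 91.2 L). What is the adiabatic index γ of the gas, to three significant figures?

PV^γ = const ⇒ γ = ln(P₂/P₁) / ln(V₁/V₂).
γ = ln(0.0588/2.67) / ln(4.96/91.2) = 1.31.

γ ≈ 1.31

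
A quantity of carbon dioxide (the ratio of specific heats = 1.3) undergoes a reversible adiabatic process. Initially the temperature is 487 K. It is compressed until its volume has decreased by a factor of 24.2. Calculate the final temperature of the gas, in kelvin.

T₂ ≈ 1270 K

Adiabatic: T₁V₁^(γ−1) = T₂V₂^(γ−1) ⇒ T₂ = T₁ (V₁/V₂)^(γ−1).
T₂ = 487 × 24.2^(0.3) = 1267 K.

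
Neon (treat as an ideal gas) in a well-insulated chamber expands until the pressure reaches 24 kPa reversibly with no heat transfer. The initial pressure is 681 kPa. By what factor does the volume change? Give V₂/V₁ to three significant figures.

V₂/V₁ ≈ 7.44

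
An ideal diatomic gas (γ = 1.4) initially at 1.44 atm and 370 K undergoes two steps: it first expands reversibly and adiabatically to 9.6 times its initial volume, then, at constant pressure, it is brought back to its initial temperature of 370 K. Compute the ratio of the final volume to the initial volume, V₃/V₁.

Adiabatic step: V₂/V₁ = 9.6; T₂ = T₁·(1/9.6)^(0.4) = 149.7 K.
Isobaric step: V₃/V₂ = T₃/T₂ = 370/149.7.
V₃/V₁ = (V₂/V₁)(V₃/V₂) = 9.6 × (370/149.7) = 23.72.

V₃/V₁ ≈ 23.7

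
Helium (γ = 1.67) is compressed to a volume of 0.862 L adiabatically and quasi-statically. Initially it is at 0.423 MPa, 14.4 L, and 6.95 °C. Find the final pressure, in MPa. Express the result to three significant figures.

Since PV^γ is constant along a reversible adiabat, P₂ = P₁ (V₁/V₂)^γ.
P₂ = 0.423 × (14.4/0.862)^(1.67) = 46.61 MPa.

P₂ ≈ 46.6 MPa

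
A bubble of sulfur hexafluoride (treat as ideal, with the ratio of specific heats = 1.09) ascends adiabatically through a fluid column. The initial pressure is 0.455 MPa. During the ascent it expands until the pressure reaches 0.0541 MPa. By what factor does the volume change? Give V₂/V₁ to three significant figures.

V₂/V₁ ≈ 7.05

From PV^γ = const, V₂/V₁ = (P₁/P₂)^(1/γ).
V₂/V₁ = (0.455/0.0541)^(0.917) = 7.054.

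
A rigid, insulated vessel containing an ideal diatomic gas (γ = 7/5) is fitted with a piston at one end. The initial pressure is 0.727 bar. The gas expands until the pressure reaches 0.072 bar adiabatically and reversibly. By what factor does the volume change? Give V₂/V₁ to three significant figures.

V₂/V₁ ≈ 5.22

From PV^γ = const, V₂/V₁ = (P₁/P₂)^(1/γ).
V₂/V₁ = (0.727/0.072)^(5/7) = 5.215.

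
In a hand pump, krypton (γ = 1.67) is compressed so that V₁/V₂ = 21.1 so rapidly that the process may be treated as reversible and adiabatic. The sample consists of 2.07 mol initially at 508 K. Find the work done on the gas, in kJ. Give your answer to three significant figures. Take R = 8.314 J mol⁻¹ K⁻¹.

W ≈ 87.6 kJ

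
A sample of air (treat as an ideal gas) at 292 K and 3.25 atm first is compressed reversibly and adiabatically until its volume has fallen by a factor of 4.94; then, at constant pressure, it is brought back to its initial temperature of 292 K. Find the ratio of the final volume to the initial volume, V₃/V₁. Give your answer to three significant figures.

V₃/V₁ ≈ 0.107

For a diatomic ideal gas γ = 7/5.
Adiabatic step: V₂/V₁ = 0.2024; T₂ = T₁·4.94^(2/5) = 553.2 K.
Isobaric step: V₃/V₂ = T₃/T₂ = 292/553.2.
V₃/V₁ = (V₂/V₁)(V₃/V₂) = 0.2024 × (292/553.2) = 0.1069.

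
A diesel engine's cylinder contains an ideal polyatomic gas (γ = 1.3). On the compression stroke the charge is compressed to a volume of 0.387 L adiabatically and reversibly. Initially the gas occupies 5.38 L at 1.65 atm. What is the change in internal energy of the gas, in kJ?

P₂ = P₁(V₁/V₂)^γ = 1.65×(5.38/0.387)^(1.3) = 50.52 atm.
For a reversible adiabat, W_by_gas = (P₁V₁ − P₂V₂)/(γ−1).
W_by = (167200×0.00538 − 5.119×10^6×0.000387) / (0.3) = -3605 J.
Q = 0 ⇒ ΔU = −W_by = 3605 J.

ΔU ≈ 3.61 kJ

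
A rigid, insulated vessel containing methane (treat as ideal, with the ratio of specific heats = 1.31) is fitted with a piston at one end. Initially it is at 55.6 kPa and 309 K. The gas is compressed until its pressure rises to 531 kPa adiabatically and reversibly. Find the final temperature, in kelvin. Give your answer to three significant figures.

T₂ ≈ 527 K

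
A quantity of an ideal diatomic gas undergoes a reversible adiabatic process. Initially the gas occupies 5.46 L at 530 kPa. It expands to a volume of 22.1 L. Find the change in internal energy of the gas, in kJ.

ΔU ≈ -3.10 kJ

γ = 7/5 for a diatomic ideal gas.
P₂ = P₁(V₁/V₂)^γ = 530×(5.46/22.1)^(7/5) = 74.85 kPa.
For a reversible adiabat, W_by_gas = (P₁V₁ − P₂V₂)/(γ−1).
W_by = (530000×0.00546 − 74850×0.0221) / (2/5) = 3099 J.
Q = 0 ⇒ ΔU = −W_by = -3099 J.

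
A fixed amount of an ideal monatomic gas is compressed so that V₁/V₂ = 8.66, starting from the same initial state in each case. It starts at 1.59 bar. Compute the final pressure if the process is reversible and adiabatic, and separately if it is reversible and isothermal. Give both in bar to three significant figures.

For a monatomic ideal gas γ = 5/3.
Isothermal: P₂ = P₁(V₁/V₂) = 1.59×8.66 = 13.77 bar.
Adiabatic: P₂ = P₁(V₁/V₂)^γ = 1.59×8.66^(5/3) = 58.07 bar.

adiabatic: 58.1 bar; isothermal: 13.8 bar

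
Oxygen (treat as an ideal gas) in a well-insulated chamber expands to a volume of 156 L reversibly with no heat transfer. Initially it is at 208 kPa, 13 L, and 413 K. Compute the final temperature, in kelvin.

T₂ ≈ 153 K

Adiabatic: T₁V₁^(γ−1) = T₂V₂^(γ−1) ⇒ T₂ = T₁ (V₁/V₂)^(γ−1).
γ = 7/5 for a diatomic ideal gas.
T₂ = 413 × (13/156)^(2/5) = 152.9 K.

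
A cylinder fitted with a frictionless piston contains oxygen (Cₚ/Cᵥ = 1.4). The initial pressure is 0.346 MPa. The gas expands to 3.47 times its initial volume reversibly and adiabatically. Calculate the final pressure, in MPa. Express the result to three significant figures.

P₂ ≈ 0.0606 MPa

Since PV^γ is constant along a reversible adiabat, P₂ = P₁ (V₁/V₂)^γ.
P₂ = 0.346 × (1/3.47)^(1.4) = 0.06062 MPa.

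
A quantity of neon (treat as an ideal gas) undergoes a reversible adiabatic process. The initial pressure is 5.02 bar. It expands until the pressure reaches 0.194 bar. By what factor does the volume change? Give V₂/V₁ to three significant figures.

V₂/V₁ ≈ 7.04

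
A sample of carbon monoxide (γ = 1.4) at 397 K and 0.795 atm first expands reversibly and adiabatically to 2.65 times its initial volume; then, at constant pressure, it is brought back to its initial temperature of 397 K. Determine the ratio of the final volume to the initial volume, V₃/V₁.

V₃/V₁ ≈ 3.91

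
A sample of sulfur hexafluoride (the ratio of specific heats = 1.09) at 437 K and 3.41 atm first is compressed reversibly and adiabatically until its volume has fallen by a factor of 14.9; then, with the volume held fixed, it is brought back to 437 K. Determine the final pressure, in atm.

Adiabatic step (PV^γ = const): P₂ = 3.41×14.9^(1.09) = 64.79 atm; T₂ = 437×14.9^(0.09) = 557.3 K.
Isochoric: P₃ = P₂(T₃/T₂) = 64.79 × (437/557.3) = 50.81 atm.

P₃ ≈ 50.8 atm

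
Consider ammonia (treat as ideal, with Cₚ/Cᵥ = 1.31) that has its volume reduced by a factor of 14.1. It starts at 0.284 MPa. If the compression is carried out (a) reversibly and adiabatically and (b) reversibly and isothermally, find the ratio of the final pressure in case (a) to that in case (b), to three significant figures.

P_adiabatic / P_isothermal ≈ 2.27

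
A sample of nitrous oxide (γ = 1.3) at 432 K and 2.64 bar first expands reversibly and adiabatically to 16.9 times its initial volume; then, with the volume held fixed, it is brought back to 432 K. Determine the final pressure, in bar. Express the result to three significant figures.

Adiabatic step (PV^γ = const): P₂ = 2.64×(1/16.9)^(1.3) = 0.06689 bar; T₂ = 432×(1/16.9)^(0.3) = 185 K.
Isochoric: P₃ = P₂(T₃/T₂) = 0.06689 × (432/185) = 0.1562 bar.

P₃ ≈ 0.156 bar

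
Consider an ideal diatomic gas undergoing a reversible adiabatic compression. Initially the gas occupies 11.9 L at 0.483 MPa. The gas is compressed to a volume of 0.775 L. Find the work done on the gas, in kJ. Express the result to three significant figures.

W ≈ 28.5 kJ

γ = 7/5 for a diatomic ideal gas.
P₂ = P₁(V₁/V₂)^γ = 0.483×(11.9/0.775)^(7/5) = 22.12 MPa.
For a reversible adiabat, W_by_gas = (P₁V₁ − P₂V₂)/(γ−1).
W_by = (483000×0.0119 − 2.212×10^7×0.000775) / (2/5) = -28480 J.
W_on_gas = −W_by = 28480 J.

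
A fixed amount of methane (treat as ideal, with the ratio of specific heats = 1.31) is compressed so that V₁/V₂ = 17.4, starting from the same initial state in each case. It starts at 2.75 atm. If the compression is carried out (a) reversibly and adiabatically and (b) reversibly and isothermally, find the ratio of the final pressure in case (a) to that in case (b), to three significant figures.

P_adiabatic / P_isothermal ≈ 2.42

Isothermal: P_b = P₁(V₁/V₂) = 2.75×17.4.
Adiabatic: P_a = P₁(V₁/V₂)^γ = 2.75×17.4^(1.31).
P_a/P_b = (V₁/V₂)^(γ−1) = 17.4^(0.31) = 2.424.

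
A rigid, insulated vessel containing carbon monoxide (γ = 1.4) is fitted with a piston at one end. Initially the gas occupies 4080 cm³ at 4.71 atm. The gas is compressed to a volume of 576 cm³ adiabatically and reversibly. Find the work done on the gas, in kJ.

W ≈ 5.78 kJ

P₂ = P₁(V₁/V₂)^γ = 4.71×(4080/576)^(1.4) = 73.01 atm.
For a reversible adiabat, W_by_gas = (P₁V₁ − P₂V₂)/(γ−1).
W_by = (477200×0.00408 − 7.397×10^6×0.000576) / (0.4) = -5784 J.
W_on_gas = −W_by = 5784 J.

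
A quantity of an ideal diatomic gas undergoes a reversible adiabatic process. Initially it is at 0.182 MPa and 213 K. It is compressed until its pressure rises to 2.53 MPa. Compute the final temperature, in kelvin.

T₂ ≈ 452 K

Along an adiabat T P^((1−γ)/γ) is constant, so T₂ = T₁ (P₂/P₁)^((γ−1)/γ).
For a diatomic ideal gas γ = 7/5, so (γ−1)/γ = 2/7.
T₂ = 213 × (2.53/0.182)^(2/7) = 451.8 K.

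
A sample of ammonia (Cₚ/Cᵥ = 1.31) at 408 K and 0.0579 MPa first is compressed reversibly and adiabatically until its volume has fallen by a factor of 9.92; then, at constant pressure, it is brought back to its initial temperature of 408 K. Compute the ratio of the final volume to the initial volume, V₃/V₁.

V₃/V₁ ≈ 0.0495

Adiabatic step: V₂/V₁ = 0.1008; T₂ = T₁·9.92^(0.31) = 831 K.
Isobaric step: V₃/V₂ = T₃/T₂ = 408/831.
V₃/V₁ = (V₂/V₁)(V₃/V₂) = 0.1008 × (408/831) = 0.0495.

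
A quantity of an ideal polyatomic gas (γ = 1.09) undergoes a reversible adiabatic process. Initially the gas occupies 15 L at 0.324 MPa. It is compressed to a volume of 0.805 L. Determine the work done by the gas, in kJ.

W ≈ -16.3 kJ

P₂ = P₁(V₁/V₂)^γ = 0.324×(15/0.805)^(1.09) = 7.855 MPa.
For a reversible adiabat, W_by_gas = (P₁V₁ − P₂V₂)/(γ−1).
W_by = (324000×0.015 − 7.855×10^6×0.000805) / (0.09) = -16260 J.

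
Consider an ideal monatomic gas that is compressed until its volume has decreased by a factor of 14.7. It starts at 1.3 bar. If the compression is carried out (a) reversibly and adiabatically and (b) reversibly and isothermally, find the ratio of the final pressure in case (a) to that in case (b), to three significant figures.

P_adiabatic / P_isothermal ≈ 6.00

For a monatomic ideal gas γ = 5/3.
Isothermal: P_b = P₁(V₁/V₂) = 1.3×14.7.
Adiabatic: P_a = P₁(V₁/V₂)^γ = 1.3×14.7^(5/3).
P_a/P_b = (V₁/V₂)^(γ−1) = 14.7^(2/3) = 6.001.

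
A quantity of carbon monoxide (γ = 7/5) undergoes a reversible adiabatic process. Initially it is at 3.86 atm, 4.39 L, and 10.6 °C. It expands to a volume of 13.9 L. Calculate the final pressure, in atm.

P₂ ≈ 0.769 atm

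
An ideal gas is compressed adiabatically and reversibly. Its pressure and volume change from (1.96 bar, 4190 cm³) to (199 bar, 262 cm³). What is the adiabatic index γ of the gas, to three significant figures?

γ ≈ 1.67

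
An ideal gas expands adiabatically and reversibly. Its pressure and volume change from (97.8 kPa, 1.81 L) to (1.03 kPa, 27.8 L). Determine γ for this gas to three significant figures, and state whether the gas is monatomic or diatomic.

γ ≈ 1.67; monatomic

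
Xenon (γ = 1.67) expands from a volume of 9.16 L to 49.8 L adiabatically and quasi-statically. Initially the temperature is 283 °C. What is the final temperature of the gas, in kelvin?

T₂ ≈ 179 K

For a reversible adiabat TV^(γ−1) is constant, so T₂ = T₁ (V₁/V₂)^(γ−1).
T₁ = 283 °C = 556.1 K.
T₂ = 556.1 × (9.16/49.8)^(0.67) = 178.9 K.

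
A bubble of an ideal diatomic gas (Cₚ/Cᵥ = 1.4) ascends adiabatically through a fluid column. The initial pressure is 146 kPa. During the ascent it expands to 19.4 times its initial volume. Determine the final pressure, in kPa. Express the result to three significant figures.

Adiabatic: P₁V₁^γ = P₂V₂^γ ⇒ P₂ = P₁ (V₁/V₂)^γ.
P₂ = 146 × (1/19.4)^(1.4) = 2.298 kPa.

P₂ ≈ 2.30 kPa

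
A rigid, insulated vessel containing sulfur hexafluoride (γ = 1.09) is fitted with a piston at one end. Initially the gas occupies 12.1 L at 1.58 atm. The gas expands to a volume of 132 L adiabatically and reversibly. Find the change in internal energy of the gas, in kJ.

ΔU ≈ -4.17 kJ

P₂ = P₁(V₁/V₂)^γ = 1.58×(12.1/132)^(1.09) = 0.1168 atm.
For a reversible adiabat, W_by_gas = (P₁V₁ − P₂V₂)/(γ−1).
W_by = (160100×0.0121 − 11840×0.132) / (0.09) = 4165 J.
Q = 0 ⇒ ΔU = −W_by = -4165 J.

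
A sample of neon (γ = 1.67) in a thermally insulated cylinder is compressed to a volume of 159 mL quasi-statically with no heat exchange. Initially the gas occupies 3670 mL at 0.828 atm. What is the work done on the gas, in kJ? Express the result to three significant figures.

W ≈ 3.31 kJ

P₂ = P₁(V₁/V₂)^γ = 0.828×(3670/159)^(1.67) = 156.6 atm.
For a reversible adiabat, W_by_gas = (P₁V₁ − P₂V₂)/(γ−1).
W_by = (83900×0.00367 − 1.586×10^7×0.000159) / (0.67) = -3305 J.
W_on_gas = −W_by = 3305 J.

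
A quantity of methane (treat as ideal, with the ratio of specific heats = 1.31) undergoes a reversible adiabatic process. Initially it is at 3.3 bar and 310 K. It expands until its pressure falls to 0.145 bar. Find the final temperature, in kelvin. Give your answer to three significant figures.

Adiabatic: T₂/T₁ = (P₂/P₁)^((γ−1)/γ).
T₂ = 310 × (0.145/3.3)^(0.237) = 148 K.

T₂ ≈ 148 K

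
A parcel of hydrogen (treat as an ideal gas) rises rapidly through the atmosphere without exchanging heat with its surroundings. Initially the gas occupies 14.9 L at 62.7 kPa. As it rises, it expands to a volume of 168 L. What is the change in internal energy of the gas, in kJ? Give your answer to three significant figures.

ΔU ≈ -1.45 kJ

γ = 7/5 for a diatomic ideal gas.
P₂ = P₁(V₁/V₂)^γ = 62.7×(14.9/168)^(7/5) = 2.11 kPa.
For a reversible adiabat, W_by_gas = (P₁V₁ − P₂V₂)/(γ−1).
W_by = (62700×0.0149 − 2110×0.168) / (2/5) = 1449 J.
Q = 0 ⇒ ΔU = −W_by = -1449 J.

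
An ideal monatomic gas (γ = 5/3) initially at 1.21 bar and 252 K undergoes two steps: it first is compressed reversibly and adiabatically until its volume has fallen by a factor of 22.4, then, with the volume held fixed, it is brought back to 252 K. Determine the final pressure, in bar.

Adiabatic step (PV^γ = const): P₂ = 1.21×22.4^(5/3) = 215.4 bar; T₂ = 252×22.4^(2/3) = 2002 K.
Isochoric: P₃ = P₂(T₃/T₂) = 215.4 × (252/2002) = 27.1 bar.

P₃ ≈ 27.1 bar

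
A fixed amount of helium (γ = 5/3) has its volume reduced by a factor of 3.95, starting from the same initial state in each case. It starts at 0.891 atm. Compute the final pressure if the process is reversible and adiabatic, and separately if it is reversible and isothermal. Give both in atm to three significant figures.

adiabatic: 8.79 atm; isothermal: 3.52 atm

Isothermal: P₂ = P₁(V₁/V₂) = 0.891×3.95 = 3.519 atm.
Adiabatic: P₂ = P₁(V₁/V₂)^γ = 0.891×3.95^(5/3) = 8.794 atm.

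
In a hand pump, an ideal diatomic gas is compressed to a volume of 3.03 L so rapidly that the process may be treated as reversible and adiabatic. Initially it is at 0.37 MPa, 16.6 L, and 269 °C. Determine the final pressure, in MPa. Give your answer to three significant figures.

P₂ ≈ 4.00 MPa

Adiabatic: P₁V₁^γ = P₂V₂^γ ⇒ P₂ = P₁ (V₁/V₂)^γ.
γ = 7/5 for a diatomic ideal gas.
P₂ = 0.37 × (16.6/3.03)^(7/5) = 4.003 MPa.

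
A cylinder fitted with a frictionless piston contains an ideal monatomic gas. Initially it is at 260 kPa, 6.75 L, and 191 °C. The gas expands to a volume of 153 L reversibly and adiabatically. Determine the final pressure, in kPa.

P₂ ≈ 1.43 kPa

Since PV^γ is constant along a reversible adiabat, P₂ = P₁ (V₁/V₂)^γ.
γ = 5/3 for a monatomic ideal gas.
P₂ = 260 × (6.75/153)^(5/3) = 1.432 kPa.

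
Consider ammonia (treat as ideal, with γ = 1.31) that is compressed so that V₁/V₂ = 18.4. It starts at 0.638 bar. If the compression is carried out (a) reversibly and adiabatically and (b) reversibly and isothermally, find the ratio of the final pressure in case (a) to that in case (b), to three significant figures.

P_adiabatic / P_isothermal ≈ 2.47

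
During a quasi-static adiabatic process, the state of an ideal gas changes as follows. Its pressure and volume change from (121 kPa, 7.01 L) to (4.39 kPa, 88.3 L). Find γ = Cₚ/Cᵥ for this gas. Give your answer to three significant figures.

γ ≈ 1.31

PV^γ = const ⇒ γ = ln(P₂/P₁) / ln(V₁/V₂).
γ = ln(4.39/121) / ln(7.01/88.3) = 1.309.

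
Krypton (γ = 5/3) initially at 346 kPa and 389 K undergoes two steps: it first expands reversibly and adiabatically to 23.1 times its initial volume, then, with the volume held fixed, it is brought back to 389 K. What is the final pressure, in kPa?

P₃ ≈ 15.0 kPa

Adiabatic step (PV^γ = const): P₂ = 346×(1/23.1)^(5/3) = 1.847 kPa; T₂ = 389×(1/23.1)^(2/3) = 47.96 K.
Isochoric: P₃ = P₂(T₃/T₂) = 1.847 × (389/47.96) = 14.98 kPa.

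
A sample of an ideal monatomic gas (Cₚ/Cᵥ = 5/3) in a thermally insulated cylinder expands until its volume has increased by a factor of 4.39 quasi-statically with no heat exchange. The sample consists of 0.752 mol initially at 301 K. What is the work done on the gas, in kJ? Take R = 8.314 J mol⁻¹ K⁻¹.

For a reversible adiabat TV^(γ−1) is constant, so T₂ = T₁ (V₁/V₂)^(γ−1).
T₂ = 301 × (1/4.39)^(2/3) = 112.3 K.
Q = 0, so ΔU = W_on_gas = nCᵥΔT with Cᵥ = R/(γ−1) = 12.47 J/(mol·K).
ΔU = 0.752 × 12.47 × (112.3 − 301) = -1770 J.

W ≈ -1.77 kJ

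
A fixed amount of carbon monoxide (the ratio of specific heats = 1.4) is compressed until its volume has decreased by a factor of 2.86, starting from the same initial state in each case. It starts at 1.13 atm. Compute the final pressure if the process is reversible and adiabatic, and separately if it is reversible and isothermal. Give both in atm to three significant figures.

Isothermal: P₂ = P₁(V₁/V₂) = 1.13×2.86 = 3.232 atm.
Adiabatic: P₂ = P₁(V₁/V₂)^γ = 1.13×2.86^(1.4) = 4.92 atm.

adiabatic: 4.92 atm; isothermal: 3.23 atm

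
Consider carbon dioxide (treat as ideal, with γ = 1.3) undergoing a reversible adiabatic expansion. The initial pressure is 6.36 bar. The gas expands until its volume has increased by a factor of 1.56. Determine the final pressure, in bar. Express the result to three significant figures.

Adiabatic: P₁V₁^γ = P₂V₂^γ ⇒ P₂ = P₁ (V₁/V₂)^γ.
P₂ = 6.36 × (1/1.56)^(1.3) = 3.568 bar.

P₂ ≈ 3.57 bar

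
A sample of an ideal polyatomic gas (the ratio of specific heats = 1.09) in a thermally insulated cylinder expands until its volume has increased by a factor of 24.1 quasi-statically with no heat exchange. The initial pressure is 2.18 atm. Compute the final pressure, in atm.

P₂ ≈ 0.0679 atm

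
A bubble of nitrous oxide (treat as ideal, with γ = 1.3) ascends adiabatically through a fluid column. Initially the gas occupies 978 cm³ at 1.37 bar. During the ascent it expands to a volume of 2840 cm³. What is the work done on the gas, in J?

W ≈ -122 J

P₂ = P₁(V₁/V₂)^γ = 1.37×(978/2840)^(1.3) = 0.3426 bar.
For a reversible adiabat, W_by_gas = (P₁V₁ − P₂V₂)/(γ−1).
W_by = (137000×0.000978 − 34260×0.00284) / (0.3) = 122.2 J.
W_on_gas = −W_by = -122.2 J.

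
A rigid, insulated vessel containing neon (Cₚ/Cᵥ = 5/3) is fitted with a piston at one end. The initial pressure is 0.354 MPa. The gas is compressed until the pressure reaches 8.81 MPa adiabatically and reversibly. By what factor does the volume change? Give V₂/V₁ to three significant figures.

V₂/V₁ ≈ 0.145

From PV^γ = const, V₂/V₁ = (P₁/P₂)^(1/γ).
V₂/V₁ = (0.354/8.81)^(3/5) = 0.1454.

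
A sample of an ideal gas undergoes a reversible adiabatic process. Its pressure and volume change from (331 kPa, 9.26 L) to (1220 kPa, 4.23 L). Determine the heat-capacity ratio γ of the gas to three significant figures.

PV^γ = const ⇒ γ = ln(P₂/P₁) / ln(V₁/V₂).
γ = ln(1220/331) / ln(9.26/4.23) = 1.665.

γ ≈ 1.66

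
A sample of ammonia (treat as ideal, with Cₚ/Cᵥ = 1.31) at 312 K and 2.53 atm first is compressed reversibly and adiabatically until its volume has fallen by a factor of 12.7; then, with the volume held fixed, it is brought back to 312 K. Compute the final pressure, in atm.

P₃ ≈ 32.1 atm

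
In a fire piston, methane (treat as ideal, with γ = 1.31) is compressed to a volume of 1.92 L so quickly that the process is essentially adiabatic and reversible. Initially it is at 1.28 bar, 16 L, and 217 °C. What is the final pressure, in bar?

P₂ ≈ 20.6 bar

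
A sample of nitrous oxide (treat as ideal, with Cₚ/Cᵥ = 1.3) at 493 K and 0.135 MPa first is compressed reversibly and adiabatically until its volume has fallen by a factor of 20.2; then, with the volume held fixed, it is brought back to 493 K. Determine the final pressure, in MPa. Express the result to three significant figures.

P₃ ≈ 2.73 MPa

Adiabatic step (PV^γ = const): P₂ = 0.135×20.2^(1.3) = 6.719 MPa; T₂ = 493×20.2^(0.3) = 1215 K.
Isochoric: P₃ = P₂(T₃/T₂) = 6.719 × (493/1215) = 2.727 MPa.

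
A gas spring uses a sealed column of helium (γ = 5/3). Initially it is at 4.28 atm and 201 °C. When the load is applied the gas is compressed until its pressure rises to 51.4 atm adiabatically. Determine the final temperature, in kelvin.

Adiabatic: T₂/T₁ = (P₂/P₁)^((γ−1)/γ).
T₁ = 201 °C = 474.1 K.
T₂ = 474.1 × (51.4/4.28)^(2/5) = 1282 K.

T₂ ≈ 1280 K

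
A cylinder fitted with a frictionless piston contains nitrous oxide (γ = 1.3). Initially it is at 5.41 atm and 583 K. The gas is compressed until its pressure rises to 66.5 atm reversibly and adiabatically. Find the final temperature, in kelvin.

T₂ ≈ 1040 K

Along an adiabat T P^((1−γ)/γ) is constant, so T₂ = T₁ (P₂/P₁)^((γ−1)/γ).
T₂ = 583 × (66.5/5.41)^(0.231) = 1040 K.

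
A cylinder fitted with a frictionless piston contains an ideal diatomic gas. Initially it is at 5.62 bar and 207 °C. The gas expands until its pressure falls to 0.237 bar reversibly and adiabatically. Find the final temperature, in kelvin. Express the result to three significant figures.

T₂ ≈ 194 K

Along an adiabat T P^((1−γ)/γ) is constant, so T₂ = T₁ (P₂/P₁)^((γ−1)/γ).
For a diatomic ideal gas γ = 7/5, so (γ−1)/γ = 2/7.
T₁ = 207 °C = 480.1 K.
T₂ = 480.1 × (0.237/5.62)^(2/7) = 194.3 K.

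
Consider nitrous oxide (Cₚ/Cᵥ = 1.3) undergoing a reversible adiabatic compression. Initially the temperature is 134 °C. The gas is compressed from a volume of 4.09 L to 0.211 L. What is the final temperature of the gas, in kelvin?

T₂ ≈ 991 K

Adiabatic: T₁V₁^(γ−1) = T₂V₂^(γ−1) ⇒ T₂ = T₁ (V₁/V₂)^(γ−1).
T₁ = 134 °C = 407.1 K.
T₂ = 407.1 × (4.09/0.211)^(0.3) = 990.8 K.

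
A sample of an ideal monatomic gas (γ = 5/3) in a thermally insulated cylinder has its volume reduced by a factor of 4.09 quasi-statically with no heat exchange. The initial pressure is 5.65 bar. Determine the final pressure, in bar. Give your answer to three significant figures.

Adiabatic: P₁V₁^γ = P₂V₂^γ ⇒ P₂ = P₁ (V₁/V₂)^γ.
P₂ = 5.65 × 4.09^(5/3) = 59.1 bar.

P₂ ≈ 59.1 bar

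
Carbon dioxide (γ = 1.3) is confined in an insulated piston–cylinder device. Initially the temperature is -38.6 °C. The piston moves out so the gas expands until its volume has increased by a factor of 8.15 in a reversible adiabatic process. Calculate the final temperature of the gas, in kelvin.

T₂ ≈ 125 K

Adiabatic: T₁V₁^(γ−1) = T₂V₂^(γ−1) ⇒ T₂ = T₁ (V₁/V₂)^(γ−1).
T₁ = -38.6 °C = 234.5 K.
T₂ = 234.5 × (1/8.15)^(0.3) = 125 K.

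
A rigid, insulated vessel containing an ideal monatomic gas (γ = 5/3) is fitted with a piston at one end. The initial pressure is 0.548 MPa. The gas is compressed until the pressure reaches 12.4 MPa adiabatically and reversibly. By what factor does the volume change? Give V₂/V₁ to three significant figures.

From PV^γ = const, V₂/V₁ = (P₁/P₂)^(1/γ).
V₂/V₁ = (0.548/12.4)^(3/5) = 0.1539.

V₂/V₁ ≈ 0.154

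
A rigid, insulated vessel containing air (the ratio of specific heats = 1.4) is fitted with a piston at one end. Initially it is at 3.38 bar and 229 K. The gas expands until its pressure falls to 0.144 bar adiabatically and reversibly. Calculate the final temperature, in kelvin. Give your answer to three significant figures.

T₂ ≈ 92.9 K

Along an adiabat T P^((1−γ)/γ) is constant, so T₂ = T₁ (P₂/P₁)^((γ−1)/γ).
T₂ = 229 × (0.144/3.38)^(0.286) = 92.95 K.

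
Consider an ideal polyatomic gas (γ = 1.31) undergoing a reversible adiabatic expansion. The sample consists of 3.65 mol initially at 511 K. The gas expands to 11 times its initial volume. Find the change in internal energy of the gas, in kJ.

Adiabatic: T₁V₁^(γ−1) = T₂V₂^(γ−1) ⇒ T₂ = T₁ (V₁/V₂)^(γ−1).
T₂ = 511 × (1/11)^(0.31) = 243 K.
Q = 0, so ΔU = W_on_gas = nCᵥΔT with Cᵥ = R/(γ−1) = 26.82 J/(mol·K).
ΔU = 3.65 × 26.82 × (243 − 511) = -26240 J.

ΔU ≈ -26.2 kJ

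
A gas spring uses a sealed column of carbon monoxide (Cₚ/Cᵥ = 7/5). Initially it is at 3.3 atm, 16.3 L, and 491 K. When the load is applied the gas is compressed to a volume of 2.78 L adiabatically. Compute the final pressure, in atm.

P₂ ≈ 39.3 atm

Adiabatic: P₁V₁^γ = P₂V₂^γ ⇒ P₂ = P₁ (V₁/V₂)^γ.
P₂ = 3.3 × (16.3/2.78)^(7/5) = 39.26 atm.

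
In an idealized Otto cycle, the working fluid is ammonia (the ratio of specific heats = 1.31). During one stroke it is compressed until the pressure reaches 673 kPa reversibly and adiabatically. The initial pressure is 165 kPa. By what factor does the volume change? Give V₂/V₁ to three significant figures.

V₂/V₁ ≈ 0.342

From PV^γ = const, V₂/V₁ = (P₁/P₂)^(1/γ).
V₂/V₁ = (165/673)^(0.763) = 0.3419.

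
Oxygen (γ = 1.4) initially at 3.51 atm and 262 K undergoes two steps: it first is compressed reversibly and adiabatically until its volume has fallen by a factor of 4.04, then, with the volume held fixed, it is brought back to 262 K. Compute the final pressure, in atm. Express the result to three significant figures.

P₃ ≈ 14.2 atm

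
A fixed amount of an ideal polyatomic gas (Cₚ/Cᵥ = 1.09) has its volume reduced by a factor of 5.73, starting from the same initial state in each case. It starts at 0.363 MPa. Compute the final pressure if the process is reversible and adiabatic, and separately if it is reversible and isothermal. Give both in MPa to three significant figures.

adiabatic: 2.43 MPa; isothermal: 2.08 MPa

Isothermal: P₂ = P₁(V₁/V₂) = 0.363×5.73 = 2.08 MPa.
Adiabatic: P₂ = P₁(V₁/V₂)^γ = 0.363×5.73^(1.09) = 2.434 MPa.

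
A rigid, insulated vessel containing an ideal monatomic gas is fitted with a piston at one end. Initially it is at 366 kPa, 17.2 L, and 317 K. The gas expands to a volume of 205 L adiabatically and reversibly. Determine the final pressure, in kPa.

P₂ ≈ 5.89 kPa

Since PV^γ is constant along a reversible adiabat, P₂ = P₁ (V₁/V₂)^γ.
γ = 5/3 for a monatomic ideal gas.
P₂ = 366 × (17.2/205)^(5/3) = 5.885 kPa.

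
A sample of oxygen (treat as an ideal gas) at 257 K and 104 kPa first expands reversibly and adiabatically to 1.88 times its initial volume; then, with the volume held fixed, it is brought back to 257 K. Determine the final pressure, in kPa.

For a diatomic ideal gas γ = 7/5.
Adiabatic step (PV^γ = const): P₂ = 104×(1/1.88)^(7/5) = 42.97 kPa; T₂ = 257×(1/1.88)^(2/5) = 199.7 K.
Isochoric: P₃ = P₂(T₃/T₂) = 42.97 × (257/199.7) = 55.32 kPa.

P₃ ≈ 55.3 kPa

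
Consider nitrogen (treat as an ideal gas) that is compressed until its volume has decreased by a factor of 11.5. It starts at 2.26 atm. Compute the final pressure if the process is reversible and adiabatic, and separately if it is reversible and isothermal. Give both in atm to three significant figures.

For a diatomic ideal gas γ = 7/5.
Isothermal: P₂ = P₁(V₁/V₂) = 2.26×11.5 = 25.99 atm.
Adiabatic: P₂ = P₁(V₁/V₂)^γ = 2.26×11.5^(7/5) = 69.04 atm.

adiabatic: 69.0 atm; isothermal: 26.0 atm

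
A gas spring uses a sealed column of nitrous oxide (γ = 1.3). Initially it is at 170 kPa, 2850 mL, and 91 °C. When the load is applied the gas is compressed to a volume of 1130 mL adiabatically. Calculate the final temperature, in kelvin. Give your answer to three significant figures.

T₂ ≈ 481 K

For a reversible adiabat TV^(γ−1) is constant, so T₂ = T₁ (V₁/V₂)^(γ−1).
T₁ = 91 °C = 364.1 K.
T₂ = 364.1 × (2850/1130)^(0.3) = 480.6 K.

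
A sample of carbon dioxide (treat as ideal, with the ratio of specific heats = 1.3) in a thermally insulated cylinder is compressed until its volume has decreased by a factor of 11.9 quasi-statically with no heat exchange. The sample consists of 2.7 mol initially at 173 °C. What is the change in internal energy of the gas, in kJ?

For a reversible adiabat TV^(γ−1) is constant, so T₂ = T₁ (V₁/V₂)^(γ−1).
T₁ = 173 °C = 446.1 K.
T₂ = 446.1 × 11.9^(0.3) = 937.9 K.
Q = 0, so ΔU = W_on_gas = nCᵥΔT with Cᵥ = R/(γ−1) = 27.71 J/(mol·K).
ΔU = 2.7 × 27.71 × (937.9 − 446.1) = 36790 J.

ΔU ≈ 36.8 kJ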